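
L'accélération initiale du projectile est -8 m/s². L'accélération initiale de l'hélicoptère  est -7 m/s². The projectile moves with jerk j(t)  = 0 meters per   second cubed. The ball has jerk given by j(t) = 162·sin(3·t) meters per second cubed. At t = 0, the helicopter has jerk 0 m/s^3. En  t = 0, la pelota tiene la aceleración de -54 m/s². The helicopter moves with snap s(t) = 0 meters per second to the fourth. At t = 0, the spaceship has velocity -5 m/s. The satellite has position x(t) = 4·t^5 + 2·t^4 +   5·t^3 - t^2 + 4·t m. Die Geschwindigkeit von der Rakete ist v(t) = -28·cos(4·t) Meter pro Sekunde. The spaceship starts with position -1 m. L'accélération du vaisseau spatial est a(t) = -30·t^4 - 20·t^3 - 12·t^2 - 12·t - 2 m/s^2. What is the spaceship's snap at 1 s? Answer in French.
Nous devons dériver notre équation de l'accélération a(t) = -30·t^4 - 20·t^3 - 12·t^2 - 12·t - 2 2 fois. La dérivée de l'accélération donne le jerk: j(t) = -120·t^3 - 60·t^2 - 24·t - 12. En prenant d/dt de j(t), nous trouvons s(t) = -360·t^2 - 120·t - 24. De l'équation du snap s(t) = -360·t^2 - 120·t - 24, nous substituons t = 1 pour obtenir s = -504.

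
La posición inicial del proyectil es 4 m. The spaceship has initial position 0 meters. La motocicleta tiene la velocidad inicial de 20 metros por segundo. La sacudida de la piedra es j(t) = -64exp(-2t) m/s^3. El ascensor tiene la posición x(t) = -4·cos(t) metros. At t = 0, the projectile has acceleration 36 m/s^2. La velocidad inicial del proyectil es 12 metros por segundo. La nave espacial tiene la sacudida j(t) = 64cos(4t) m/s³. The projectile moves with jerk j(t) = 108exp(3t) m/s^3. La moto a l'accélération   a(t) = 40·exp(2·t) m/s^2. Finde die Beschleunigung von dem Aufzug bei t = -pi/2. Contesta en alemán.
Um dies zu lösen, müssen wir 2 Ableitungen unserer Gleichung für die Position x(t) = -4·cos(t) nehmen. Durch Ableiten von der Position erhalten wir die Geschwindigkeit: v(t) = 4·sin(t). Durch Ableiten von der Geschwindigkeit erhalten wir die Beschleunigung: a(t) = 4·cos(t). Mit a(t) = 4·cos(t) und Einsetzen von t = -pi/2, finden wir a = 0.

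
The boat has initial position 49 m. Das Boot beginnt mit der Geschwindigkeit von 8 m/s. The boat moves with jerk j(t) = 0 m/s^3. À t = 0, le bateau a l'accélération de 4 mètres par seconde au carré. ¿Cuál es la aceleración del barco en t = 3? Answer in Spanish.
Para resolver esto, necesitamos tomar 1 antiderivada de nuestra ecuación de la sacudida j(t) = 0. Tomando ∫j(t)dt y aplicando a(0) = 4, encontramos a(t) = 4. De la ecuación de la aceleración a(t) = 4, sustituimos t = 3 para obtener a = 4.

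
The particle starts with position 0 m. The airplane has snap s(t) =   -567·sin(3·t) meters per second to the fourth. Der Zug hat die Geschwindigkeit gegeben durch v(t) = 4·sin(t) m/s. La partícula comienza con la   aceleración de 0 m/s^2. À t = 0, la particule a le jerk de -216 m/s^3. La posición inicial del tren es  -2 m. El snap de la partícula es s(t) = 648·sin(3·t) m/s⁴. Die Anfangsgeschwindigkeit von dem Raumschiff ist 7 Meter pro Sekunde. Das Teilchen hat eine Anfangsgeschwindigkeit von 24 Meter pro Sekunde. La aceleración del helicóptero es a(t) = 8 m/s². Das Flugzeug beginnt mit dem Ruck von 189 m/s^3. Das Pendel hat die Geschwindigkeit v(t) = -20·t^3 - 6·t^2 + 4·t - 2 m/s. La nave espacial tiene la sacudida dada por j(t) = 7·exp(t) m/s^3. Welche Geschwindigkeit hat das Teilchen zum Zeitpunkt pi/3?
Ausgehend von dem Snap s(t) = 648·sin(3·t), nehmen wir 3 Stammfunktionen. Durch Integration von dem Snap und Verwendung der Anfangsbedingung j(0) = -216, erhalten wir j(t) = -216·cos(3·t). Mit ∫j(t)dt und Anwendung von a(0) = 0, finden wir a(t) = -72·sin(3·t). Das Integral von der Beschleunigung ist die Geschwindigkeit. Mit v(0) = 24 erhalten wir v(t) = 24·cos(3·t). Aus der Gleichung für die Geschwindigkeit v(t) = 24·cos(3·t), setzen wir t = pi/3 ein und erhalten v = -24.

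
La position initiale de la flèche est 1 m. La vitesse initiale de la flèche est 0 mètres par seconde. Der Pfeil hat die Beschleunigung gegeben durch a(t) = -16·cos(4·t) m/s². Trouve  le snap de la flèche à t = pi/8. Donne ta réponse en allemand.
Wir müssen unsere Gleichung für die Beschleunigung a(t) = -16·cos(4·t) 2-mal ableiten. Mit d/dt von a(t) finden wir j(t) = 64·sin(4·t). Mit d/dt von j(t) finden wir s(t) = 256·cos(4·t). Aus der Gleichung für den Snap s(t) = 256·cos(4·t), setzen wir t = pi/8 ein und erhalten s = 0.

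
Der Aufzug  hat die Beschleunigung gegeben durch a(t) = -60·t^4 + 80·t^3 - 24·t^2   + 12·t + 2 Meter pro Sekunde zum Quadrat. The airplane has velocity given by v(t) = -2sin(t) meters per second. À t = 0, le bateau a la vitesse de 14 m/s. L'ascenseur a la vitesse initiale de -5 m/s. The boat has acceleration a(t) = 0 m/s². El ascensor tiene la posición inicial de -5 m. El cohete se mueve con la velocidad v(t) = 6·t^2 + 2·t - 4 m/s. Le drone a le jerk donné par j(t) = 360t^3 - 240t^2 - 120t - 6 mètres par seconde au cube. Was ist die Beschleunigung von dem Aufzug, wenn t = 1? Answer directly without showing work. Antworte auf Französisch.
a(1) = 10.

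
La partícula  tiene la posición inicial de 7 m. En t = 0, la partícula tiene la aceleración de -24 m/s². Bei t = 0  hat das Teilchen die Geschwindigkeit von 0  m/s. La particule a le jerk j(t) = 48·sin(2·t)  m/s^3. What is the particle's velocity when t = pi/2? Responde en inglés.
To find the answer, we compute 2 antiderivatives of j(t) = 48·sin(2·t). Taking ∫j(t)dt and applying a(0) = -24, we find a(t) = -24·cos(2·t). The integral of acceleration is velocity. Using v(0) = 0, we get v(t) = -12·sin(2·t). Using v(t) = -12·sin(2·t) and substituting t = pi/2, we find v = 0.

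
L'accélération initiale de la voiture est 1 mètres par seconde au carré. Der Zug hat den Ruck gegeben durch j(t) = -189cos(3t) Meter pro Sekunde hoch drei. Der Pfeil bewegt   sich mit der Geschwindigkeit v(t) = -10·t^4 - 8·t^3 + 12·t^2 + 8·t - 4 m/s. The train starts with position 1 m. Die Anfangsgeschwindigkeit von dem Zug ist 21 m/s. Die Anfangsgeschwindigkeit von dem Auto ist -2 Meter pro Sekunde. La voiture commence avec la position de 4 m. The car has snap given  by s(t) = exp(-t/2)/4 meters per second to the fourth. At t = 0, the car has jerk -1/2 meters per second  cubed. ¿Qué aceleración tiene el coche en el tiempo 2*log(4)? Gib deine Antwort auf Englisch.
We need to integrate our snap equation s(t) = exp(-t/2)/4 2 times. Taking ∫s(t)dt and applying j(0) = -1/2, we find j(t) = -exp(-t/2)/2. Integrating jerk and using the initial condition a(0) = 1, we get a(t) = exp(-t/2). We have acceleration a(t) = exp(-t/2). Substituting t = 2*log(4): a(2*log(4)) = 1/4.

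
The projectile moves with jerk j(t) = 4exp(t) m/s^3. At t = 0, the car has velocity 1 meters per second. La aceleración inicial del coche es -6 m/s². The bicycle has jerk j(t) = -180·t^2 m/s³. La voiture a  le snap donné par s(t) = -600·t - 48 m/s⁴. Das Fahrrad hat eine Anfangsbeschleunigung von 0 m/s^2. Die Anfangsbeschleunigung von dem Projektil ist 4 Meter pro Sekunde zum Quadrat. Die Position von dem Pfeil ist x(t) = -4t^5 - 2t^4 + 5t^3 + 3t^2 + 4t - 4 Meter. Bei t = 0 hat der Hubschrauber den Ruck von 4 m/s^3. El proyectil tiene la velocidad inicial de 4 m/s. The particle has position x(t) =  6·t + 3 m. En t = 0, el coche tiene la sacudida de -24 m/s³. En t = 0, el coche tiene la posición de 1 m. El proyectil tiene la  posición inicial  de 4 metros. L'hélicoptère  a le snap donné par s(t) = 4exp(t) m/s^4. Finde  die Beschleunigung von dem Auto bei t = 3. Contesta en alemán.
Ausgehend von dem Snap s(t) = -600·t - 48, nehmen wir 2 Integrale. Mit ∫s(t)dt und Anwendung von j(0) = -24, finden wir j(t) = -300·t^2 - 48·t - 24. Durch Integration von dem Ruck und Verwendung der Anfangsbedingung a(0) = -6, erhalten wir a(t) = -100·t^3 - 24·t^2 - 24·t - 6. Mit a(t) = -100·t^3 - 24·t^2 - 24·t - 6 und Einsetzen von t = 3, finden wir a = -2994.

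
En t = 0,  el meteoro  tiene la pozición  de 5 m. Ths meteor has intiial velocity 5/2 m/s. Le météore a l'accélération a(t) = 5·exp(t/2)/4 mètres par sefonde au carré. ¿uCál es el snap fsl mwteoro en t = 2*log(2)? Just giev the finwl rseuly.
La respuesta es 5/8.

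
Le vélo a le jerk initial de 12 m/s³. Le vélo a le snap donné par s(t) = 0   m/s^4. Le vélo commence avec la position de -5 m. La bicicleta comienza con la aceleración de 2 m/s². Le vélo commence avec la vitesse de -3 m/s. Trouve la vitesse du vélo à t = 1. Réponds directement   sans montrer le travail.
La réponse est 5.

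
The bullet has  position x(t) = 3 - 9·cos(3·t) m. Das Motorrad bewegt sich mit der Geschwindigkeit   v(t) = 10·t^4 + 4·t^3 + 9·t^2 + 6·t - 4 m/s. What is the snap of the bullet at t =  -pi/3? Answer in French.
Nous devons dériver notre équation de la position x(t) = 3 - 9·cos(3·t) 4 fois. En prenant d/dt de x(t), nous trouvons v(t) = 27·sin(3·t). La dérivée de la vitesse donne l'accélération: a(t) = 81·cos(3·t). La dérivée de l'accélération donne le jerk: j(t) = -243·sin(3·t). La dérivée du jerk donne le snap: s(t) = -729·cos(3·t). De l'équation du snap s(t) = -729·cos(3·t), nous substituons t = -pi/3 pour obtenir s = 729.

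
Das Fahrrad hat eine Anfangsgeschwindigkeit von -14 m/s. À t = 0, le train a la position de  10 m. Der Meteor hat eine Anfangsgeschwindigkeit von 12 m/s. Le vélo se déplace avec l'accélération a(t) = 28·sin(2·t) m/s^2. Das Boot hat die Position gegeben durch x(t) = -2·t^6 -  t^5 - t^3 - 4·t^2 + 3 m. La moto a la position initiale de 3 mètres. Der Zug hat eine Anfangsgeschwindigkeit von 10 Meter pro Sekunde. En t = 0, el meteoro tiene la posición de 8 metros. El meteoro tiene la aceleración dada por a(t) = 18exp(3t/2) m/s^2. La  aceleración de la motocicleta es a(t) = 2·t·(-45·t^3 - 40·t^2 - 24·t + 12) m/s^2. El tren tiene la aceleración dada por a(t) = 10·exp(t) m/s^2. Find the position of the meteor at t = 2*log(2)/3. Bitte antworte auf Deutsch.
Wir müssen unsere Gleichung für die Beschleunigung a(t) = 18·exp(3·t/2) 2-mal integrieren. Durch Integration von der Beschleunigung und Verwendung der Anfangsbedingung v(0) = 12, erhalten wir v(t) = 12·exp(3·t/2). Die Stammfunktion von der Geschwindigkeit ist die Position. Mit x(0) = 8 erhalten wir x(t) = 8·exp(3·t/2). Aus der Gleichung für die Position x(t) = 8·exp(3·t/2), setzen wir t = 2*log(2)/3 ein und erhalten x = 16.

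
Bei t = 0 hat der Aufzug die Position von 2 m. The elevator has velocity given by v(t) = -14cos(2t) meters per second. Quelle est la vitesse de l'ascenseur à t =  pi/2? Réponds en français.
En utilisant v(t) = -14·cos(2·t) et en substituant t = pi/2, nous trouvons v = 14.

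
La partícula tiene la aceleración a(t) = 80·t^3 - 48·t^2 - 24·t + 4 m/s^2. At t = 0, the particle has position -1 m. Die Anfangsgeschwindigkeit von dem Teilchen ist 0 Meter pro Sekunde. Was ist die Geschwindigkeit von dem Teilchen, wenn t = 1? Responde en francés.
Nous devons trouver l'intégrale de notre équation de l'accélération a(t) = 80·t^3 - 48·t^2 - 24·t + 4 1 fois. En prenant ∫a(t)dt et en appliquant v(0) = 0, nous trouvons v(t) = 4·t·(5·t^3 - 4·t^2 - 3·t + 1). De l'équation de la vitesse v(t) = 4·t·(5·t^3 - 4·t^2 - 3·t + 1), nous substituons t = 1 pour obtenir v = -4.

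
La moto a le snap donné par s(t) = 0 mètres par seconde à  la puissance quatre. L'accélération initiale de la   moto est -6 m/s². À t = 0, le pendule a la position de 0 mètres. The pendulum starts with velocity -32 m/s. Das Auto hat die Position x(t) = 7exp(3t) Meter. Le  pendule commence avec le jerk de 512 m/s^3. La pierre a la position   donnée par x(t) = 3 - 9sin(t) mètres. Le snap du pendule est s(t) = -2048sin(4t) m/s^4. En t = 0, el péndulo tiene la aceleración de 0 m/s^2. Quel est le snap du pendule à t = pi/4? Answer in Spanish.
Tenemos el snap s(t) = -2048·sin(4·t). Sustituyendo t = pi/4: s(pi/4) = 0.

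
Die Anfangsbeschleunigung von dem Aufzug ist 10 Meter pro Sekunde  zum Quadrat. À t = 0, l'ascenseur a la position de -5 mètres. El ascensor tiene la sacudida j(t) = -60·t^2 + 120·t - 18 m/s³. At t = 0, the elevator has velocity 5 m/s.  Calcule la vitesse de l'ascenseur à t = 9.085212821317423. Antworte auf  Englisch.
We must find the integral of our jerk equation j(t) = -60·t^2 + 120·t - 18 2 times. Integrating jerk and using the initial condition a(0) = 10, we get a(t) = -20·t^3 + 60·t^2 - 18·t + 10. Integrating acceleration and using the initial condition v(0) = 5, we get v(t) = -5·t^4 + 20·t^3 - 9·t^2 + 10·t + 5. Using v(t) = -5·t^4 + 20·t^3 - 9·t^2 + 10·t + 5 and substituting t = 9.085212821317423, we find v = -19714.1093017035.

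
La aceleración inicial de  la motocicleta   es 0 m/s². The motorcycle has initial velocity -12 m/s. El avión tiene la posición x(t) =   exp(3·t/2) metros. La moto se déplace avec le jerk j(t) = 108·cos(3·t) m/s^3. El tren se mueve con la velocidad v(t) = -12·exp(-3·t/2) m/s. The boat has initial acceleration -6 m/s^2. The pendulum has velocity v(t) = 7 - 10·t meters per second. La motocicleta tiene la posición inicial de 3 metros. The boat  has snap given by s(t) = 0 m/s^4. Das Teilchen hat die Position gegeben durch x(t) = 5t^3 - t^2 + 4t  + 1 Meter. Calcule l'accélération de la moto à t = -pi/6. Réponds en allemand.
Um dies zu lösen, müssen wir 1 Stammfunktion unserer Gleichung für den Ruck j(t) = 108·cos(3·t) finden. Das Integral von dem Ruck ist die Beschleunigung. Mit a(0) = 0 erhalten wir a(t) = 36·sin(3·t). Mit a(t) = 36·sin(3·t) und Einsetzen von t = -pi/6, finden wir a = -36.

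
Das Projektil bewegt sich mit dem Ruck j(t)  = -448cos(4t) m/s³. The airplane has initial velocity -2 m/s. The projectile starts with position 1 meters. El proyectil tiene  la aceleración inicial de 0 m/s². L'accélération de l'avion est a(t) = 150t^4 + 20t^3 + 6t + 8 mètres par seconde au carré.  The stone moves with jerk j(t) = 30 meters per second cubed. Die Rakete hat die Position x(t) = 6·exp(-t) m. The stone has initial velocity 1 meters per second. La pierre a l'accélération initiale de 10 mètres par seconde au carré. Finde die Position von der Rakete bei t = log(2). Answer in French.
Nous avons la position x(t) = 6·exp(-t). En substituant t = log(2): x(log(2)) = 3.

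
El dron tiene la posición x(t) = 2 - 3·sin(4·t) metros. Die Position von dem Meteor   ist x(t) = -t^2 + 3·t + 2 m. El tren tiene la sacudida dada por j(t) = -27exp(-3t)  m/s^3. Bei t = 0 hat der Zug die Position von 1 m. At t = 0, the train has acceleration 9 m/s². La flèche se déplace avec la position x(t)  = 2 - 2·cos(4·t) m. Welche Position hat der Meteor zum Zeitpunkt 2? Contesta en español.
Tenemos la posición x(t) = -t^2 + 3·t + 2. Sustituyendo t = 2: x(2) = 4.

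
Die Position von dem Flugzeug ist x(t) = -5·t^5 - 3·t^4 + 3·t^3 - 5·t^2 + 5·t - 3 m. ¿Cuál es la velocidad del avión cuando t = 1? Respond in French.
Pour résoudre ceci, nous devons prendre 1 dérivée de notre équation de la position x(t) = -5·t^5 - 3·t^4 + 3·t^3 - 5·t^2 + 5·t - 3. La dérivée de la position donne la vitesse: v(t) = -25·t^4 - 12·t^3 + 9·t^2 - 10·t + 5. De l'équation de la vitesse v(t) = -25·t^4 - 12·t^3 + 9·t^2 - 10·t + 5, nous substituons t = 1 pour obtenir v = -33.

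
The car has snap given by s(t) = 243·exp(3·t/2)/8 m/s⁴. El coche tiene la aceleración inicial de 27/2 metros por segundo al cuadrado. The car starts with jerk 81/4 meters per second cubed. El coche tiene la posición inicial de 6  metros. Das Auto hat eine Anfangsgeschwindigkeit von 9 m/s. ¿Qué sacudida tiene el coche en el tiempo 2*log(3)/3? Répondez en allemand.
Um dies zu lösen, müssen wir 1 Stammfunktion unserer Gleichung für den Snap s(t) = 243·exp(3·t/2)/8 finden. Durch Integration von dem Snap und Verwendung der Anfangsbedingung j(0) = 81/4, erhalten wir j(t) = 81·exp(3·t/2)/4. Mit j(t) = 81·exp(3·t/2)/4 und Einsetzen von t = 2*log(3)/3, finden wir j = 243/4.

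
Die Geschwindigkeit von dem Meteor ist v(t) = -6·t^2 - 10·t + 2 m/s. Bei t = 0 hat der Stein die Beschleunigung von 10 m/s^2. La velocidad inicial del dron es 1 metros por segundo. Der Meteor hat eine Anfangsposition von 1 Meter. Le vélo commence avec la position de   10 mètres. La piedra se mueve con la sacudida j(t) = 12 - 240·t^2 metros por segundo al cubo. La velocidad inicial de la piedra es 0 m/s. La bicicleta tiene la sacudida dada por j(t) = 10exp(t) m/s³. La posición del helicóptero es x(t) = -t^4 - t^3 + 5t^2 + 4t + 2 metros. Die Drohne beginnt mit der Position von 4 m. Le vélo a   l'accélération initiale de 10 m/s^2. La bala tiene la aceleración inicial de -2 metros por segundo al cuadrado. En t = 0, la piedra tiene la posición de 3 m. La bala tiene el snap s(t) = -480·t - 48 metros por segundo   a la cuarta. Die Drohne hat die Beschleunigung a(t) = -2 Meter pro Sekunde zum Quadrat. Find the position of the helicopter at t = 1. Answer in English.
We have position x(t) = -t^4 - t^3 + 5·t^2 + 4·t + 2. Substituting t = 1: x(1) = 9.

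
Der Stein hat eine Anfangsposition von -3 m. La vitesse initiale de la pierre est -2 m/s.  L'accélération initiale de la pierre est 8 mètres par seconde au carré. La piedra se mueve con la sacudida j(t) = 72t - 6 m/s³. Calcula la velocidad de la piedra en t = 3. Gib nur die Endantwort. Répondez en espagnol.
v(3) = 319.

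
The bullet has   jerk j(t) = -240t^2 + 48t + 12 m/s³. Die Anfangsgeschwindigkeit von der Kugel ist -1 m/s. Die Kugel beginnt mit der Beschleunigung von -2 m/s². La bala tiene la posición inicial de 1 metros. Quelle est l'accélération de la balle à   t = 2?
Nous devons intégrer notre équation du jerk j(t) = -240·t^2 + 48·t + 12 1 fois. L'intégrale du jerk, avec a(0) = -2, donne l'accélération: a(t) = -80·t^3 + 24·t^2 + 12·t - 2. De l'équation de l'accélération a(t) = -80·t^3 + 24·t^2 + 12·t - 2, nous substituons t = 2 pour obtenir a = -522.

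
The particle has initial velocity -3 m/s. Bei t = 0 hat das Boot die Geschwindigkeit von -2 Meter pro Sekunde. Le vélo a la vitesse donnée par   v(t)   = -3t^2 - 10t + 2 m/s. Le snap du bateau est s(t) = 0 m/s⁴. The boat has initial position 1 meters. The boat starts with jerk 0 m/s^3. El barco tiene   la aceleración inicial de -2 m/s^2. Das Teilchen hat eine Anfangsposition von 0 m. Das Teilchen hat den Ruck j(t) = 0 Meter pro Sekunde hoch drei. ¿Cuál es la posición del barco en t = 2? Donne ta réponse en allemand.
Wir müssen die Stammfunktion unserer Gleichung für den Snap s(t) = 0 4-mal finden. Durch Integration von dem Snap und Verwendung der Anfangsbedingung j(0) = 0, erhalten wir j(t) = 0. Durch Integration von dem Ruck und Verwendung der Anfangsbedingung a(0) = -2, erhalten wir a(t) = -2. Durch Integration von der Beschleunigung und Verwendung der Anfangsbedingung v(0) = -2, erhalten wir v(t) = -2·t - 2. Die Stammfunktion von der Geschwindigkeit, mit x(0) = 1, ergibt die Position: x(t) = -t^2 - 2·t + 1. Wir haben die Position x(t) = -t^2 - 2·t + 1. Durch Einsetzen von t = 2: x(2) = -7.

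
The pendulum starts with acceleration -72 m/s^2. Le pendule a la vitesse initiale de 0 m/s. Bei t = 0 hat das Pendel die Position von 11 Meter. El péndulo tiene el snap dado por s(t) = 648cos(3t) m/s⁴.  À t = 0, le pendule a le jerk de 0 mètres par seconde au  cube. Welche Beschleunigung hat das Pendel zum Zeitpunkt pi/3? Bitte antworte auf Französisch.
Nous devons intégrer notre équation du snap s(t) = 648·cos(3·t) 2 fois. En intégrant le snap et en utilisant la condition initiale j(0) = 0, nous obtenons j(t) = 216·sin(3·t). L'intégrale du jerk, avec a(0) = -72, donne l'accélération: a(t) = -72·cos(3·t). Nous avons l'accélération a(t) = -72·cos(3·t). En substituant t = pi/3: a(pi/3) = 72.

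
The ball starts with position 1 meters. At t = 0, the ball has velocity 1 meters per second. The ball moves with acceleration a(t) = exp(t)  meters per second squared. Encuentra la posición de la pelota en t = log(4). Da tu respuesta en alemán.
Wir müssen unsere Gleichung für die Beschleunigung a(t) = exp(t) 2-mal integrieren. Die Stammfunktion von der Beschleunigung ist die Geschwindigkeit. Mit v(0) = 1 erhalten wir v(t) = exp(t). Das Integral von der Geschwindigkeit ist die Position. Mit x(0) = 1 erhalten wir x(t) = exp(t). Mit x(t) = exp(t) und Einsetzen von t = log(4), finden wir x = 4.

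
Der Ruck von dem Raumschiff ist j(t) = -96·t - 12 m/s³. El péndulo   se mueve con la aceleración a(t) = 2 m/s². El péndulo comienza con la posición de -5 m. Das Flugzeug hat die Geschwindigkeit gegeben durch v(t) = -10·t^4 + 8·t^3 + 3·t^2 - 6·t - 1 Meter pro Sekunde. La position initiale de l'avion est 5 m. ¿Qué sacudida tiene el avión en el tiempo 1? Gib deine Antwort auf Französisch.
Nous devons dériver notre équation de la vitesse v(t) = -10·t^4 + 8·t^3 + 3·t^2 - 6·t - 1 2 fois. En dérivant la vitesse, nous obtenons l'accélération: a(t) = -40·t^3 + 24·t^2 + 6·t - 6. La dérivée de l'accélération donne le jerk: j(t) = -120·t^2 + 48·t + 6. En utilisant j(t) = -120·t^2 + 48·t + 6 et en substituant t = 1, nous trouvons j = -66.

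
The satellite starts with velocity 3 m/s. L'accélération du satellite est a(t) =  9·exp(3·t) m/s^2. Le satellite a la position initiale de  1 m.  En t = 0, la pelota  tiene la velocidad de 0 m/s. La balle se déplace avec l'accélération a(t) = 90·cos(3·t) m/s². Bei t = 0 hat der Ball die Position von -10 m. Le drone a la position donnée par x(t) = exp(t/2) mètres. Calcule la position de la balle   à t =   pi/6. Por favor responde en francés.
Nous devons trouver l'intégrale de notre équation de l'accélération a(t) = 90·cos(3·t) 2 fois. En prenant ∫a(t)dt et en appliquant v(0) = 0, nous trouvons v(t) = 30·sin(3·t). L'intégrale de la vitesse est la position. En utilisant x(0) = -10, nous obtenons x(t) = -10·cos(3·t). De l'équation de la position x(t) = -10·cos(3·t), nous substituons t = pi/6 pour obtenir x = 0.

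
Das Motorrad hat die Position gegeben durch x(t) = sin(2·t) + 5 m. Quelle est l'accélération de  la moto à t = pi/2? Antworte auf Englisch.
To solve this, we need to take 2 derivatives of our position equation x(t) = sin(2·t) + 5. The derivative of position gives velocity: v(t) = 2·cos(2·t). The derivative of velocity gives acceleration: a(t) = -4·sin(2·t). We have acceleration a(t) = -4·sin(2·t). Substituting t = pi/2: a(pi/2) = 0.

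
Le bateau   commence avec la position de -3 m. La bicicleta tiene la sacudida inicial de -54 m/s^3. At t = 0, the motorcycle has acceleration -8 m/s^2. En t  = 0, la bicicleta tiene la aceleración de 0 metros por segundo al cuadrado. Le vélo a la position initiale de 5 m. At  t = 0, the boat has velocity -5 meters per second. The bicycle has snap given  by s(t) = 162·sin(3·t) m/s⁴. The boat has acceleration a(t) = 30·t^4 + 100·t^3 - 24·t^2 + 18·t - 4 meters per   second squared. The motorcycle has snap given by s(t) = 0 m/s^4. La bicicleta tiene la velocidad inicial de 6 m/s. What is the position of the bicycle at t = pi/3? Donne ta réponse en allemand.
Wir müssen das Integral unserer Gleichung für den Snap s(t) = 162·sin(3·t) 4-mal finden. Mit ∫s(t)dt und Anwendung von j(0) = -54, finden wir j(t) = -54·cos(3·t). Die Stammfunktion von dem Ruck ist die Beschleunigung. Mit a(0) = 0 erhalten wir a(t) = -18·sin(3·t). Mit ∫a(t)dt und Anwendung von v(0) = 6, finden wir v(t) = 6·cos(3·t). Das Integral von der Geschwindigkeit ist die Position. Mit x(0) = 5 erhalten wir x(t) = 2·sin(3·t) + 5. Mit x(t) = 2·sin(3·t) + 5 und Einsetzen von t = pi/3, finden wir x = 5.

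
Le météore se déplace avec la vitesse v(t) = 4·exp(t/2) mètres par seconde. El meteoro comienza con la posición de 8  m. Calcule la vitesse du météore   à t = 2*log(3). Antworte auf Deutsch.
Wir haben die Geschwindigkeit v(t) = 4·exp(t/2). Durch Einsetzen von t = 2*log(3): v(2*log(3)) = 12.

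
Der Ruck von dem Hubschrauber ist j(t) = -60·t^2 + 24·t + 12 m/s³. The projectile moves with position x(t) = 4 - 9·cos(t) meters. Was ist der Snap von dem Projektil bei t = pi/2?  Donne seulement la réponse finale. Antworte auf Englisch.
The answer is 0.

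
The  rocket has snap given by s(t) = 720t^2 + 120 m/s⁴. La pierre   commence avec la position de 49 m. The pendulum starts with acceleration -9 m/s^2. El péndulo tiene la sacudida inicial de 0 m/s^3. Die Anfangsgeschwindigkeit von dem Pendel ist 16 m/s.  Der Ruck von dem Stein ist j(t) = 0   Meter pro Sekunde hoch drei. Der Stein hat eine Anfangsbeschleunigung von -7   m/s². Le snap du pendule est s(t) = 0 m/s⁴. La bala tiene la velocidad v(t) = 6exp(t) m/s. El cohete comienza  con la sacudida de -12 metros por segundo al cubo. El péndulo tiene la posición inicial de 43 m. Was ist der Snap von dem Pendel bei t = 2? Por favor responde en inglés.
We have snap s(t) = 0. Substituting t = 2: s(2) = 0.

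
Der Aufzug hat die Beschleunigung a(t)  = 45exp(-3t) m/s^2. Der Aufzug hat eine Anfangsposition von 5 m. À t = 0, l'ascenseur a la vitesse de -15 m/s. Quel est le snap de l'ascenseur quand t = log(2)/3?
Nous devons dériver notre équation de l'accélération a(t) = 45·exp(-3·t) 2 fois. La dérivée de l'accélération donne le jerk: j(t) = -135·exp(-3·t). La dérivée du jerk donne le snap: s(t) = 405·exp(-3·t). Nous avons le snap s(t) = 405·exp(-3·t). En substituant t = log(2)/3: s(log(2)/3) = 405/2.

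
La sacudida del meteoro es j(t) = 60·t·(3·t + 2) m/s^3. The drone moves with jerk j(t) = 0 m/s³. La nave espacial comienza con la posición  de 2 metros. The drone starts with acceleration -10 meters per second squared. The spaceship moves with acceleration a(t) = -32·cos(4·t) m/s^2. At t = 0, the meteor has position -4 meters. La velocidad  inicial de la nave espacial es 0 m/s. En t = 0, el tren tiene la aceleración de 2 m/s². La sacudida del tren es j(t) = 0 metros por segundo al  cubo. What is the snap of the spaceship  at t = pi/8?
Starting from acceleration a(t) = -32·cos(4·t), we take 2 derivatives. Differentiating acceleration, we get jerk: j(t) = 128·sin(4·t). The derivative of jerk gives snap: s(t) = 512·cos(4·t). Using s(t) = 512·cos(4·t) and substituting t = pi/8, we find s = 0.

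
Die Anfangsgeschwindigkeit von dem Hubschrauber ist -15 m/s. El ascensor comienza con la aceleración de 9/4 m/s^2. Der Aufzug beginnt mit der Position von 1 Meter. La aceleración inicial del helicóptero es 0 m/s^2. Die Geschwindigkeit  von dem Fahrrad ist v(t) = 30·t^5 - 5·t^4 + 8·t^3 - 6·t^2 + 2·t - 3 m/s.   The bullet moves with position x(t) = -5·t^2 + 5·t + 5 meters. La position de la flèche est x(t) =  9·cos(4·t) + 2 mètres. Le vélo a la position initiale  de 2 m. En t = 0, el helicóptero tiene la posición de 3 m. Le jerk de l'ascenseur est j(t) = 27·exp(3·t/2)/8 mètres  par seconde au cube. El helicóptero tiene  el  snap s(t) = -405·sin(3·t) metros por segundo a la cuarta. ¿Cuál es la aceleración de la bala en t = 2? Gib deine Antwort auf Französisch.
Nous devons dériver notre équation de la position x(t) = -5·t^2 + 5·t + 5 2 fois. En prenant d/dt de x(t), nous trouvons v(t) = 5 - 10·t. La dérivée de la vitesse donne l'accélération: a(t) = -10. En utilisant a(t) = -10 et en substituant t = 2, nous trouvons a = -10.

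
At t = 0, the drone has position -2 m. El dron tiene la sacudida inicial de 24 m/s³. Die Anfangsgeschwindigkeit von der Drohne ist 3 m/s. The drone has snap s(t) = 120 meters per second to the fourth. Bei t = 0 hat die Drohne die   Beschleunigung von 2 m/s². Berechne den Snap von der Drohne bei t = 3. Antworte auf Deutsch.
Aus der Gleichung für den Snap s(t) = 120, setzen wir t = 3 ein und erhalten s = 120.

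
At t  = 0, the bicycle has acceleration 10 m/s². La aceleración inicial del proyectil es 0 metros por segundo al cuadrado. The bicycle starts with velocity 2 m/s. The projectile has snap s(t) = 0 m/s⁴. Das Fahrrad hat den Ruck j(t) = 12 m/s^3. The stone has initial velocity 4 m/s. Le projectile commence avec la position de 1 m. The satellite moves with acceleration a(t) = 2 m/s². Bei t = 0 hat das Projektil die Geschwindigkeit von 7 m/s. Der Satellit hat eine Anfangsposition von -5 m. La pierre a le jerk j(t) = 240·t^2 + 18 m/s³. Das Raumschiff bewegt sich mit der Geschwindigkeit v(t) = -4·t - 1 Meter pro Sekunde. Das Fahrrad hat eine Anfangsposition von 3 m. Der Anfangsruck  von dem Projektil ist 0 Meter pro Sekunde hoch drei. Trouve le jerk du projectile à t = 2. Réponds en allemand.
Wir müssen unsere Gleichung für den Snap s(t) = 0 1-mal integrieren. Die Stammfunktion von dem Snap, mit j(0) = 0, ergibt den Ruck: j(t) = 0. Mit j(t) = 0 und Einsetzen von t = 2, finden wir j = 0.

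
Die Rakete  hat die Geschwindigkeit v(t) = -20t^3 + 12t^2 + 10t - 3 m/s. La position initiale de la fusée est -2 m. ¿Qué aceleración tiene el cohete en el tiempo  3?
Debemos derivar nuestra ecuación de la velocidad v(t) = -20·t^3 + 12·t^2 + 10·t - 3 1 vez. Derivando la velocidad, obtenemos la aceleración: a(t) = -60·t^2 + 24·t + 10. Usando a(t) = -60·t^2 + 24·t + 10 y sustituyendo t = 3, encontramos a = -458.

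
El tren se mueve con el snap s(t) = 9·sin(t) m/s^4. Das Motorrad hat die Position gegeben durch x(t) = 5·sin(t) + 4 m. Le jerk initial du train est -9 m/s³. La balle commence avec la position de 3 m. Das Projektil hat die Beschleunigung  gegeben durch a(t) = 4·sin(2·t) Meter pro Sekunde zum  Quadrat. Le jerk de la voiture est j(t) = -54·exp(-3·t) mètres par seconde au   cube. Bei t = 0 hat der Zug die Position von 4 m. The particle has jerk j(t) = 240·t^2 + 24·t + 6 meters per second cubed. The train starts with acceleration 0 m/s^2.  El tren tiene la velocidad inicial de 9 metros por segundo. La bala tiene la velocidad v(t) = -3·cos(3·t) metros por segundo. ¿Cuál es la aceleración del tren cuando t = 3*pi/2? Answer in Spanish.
Necesitamos integrar nuestra ecuación del snap s(t) = 9·sin(t) 2 veces. Integrando el snap y usando la condición inicial j(0) = -9, obtenemos j(t) = -9·cos(t). La antiderivada de la sacudida es la aceleración. Usando a(0) = 0, obtenemos a(t) = -9·sin(t). De la ecuación de la aceleración a(t) = -9·sin(t), sustituimos t = 3*pi/2 para obtener a = 9.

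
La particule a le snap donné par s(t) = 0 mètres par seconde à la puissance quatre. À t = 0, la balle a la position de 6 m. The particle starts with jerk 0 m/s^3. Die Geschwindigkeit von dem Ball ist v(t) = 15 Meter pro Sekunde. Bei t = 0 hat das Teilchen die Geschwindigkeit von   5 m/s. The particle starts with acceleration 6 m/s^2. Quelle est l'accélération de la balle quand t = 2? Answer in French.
En partant de la vitesse v(t) = 15, nous prenons 1 dérivée. En dérivant la vitesse, nous obtenons l'accélération: a(t) = 0. De l'équation de l'accélération a(t) = 0, nous substituons t = 2 pour obtenir a = 0.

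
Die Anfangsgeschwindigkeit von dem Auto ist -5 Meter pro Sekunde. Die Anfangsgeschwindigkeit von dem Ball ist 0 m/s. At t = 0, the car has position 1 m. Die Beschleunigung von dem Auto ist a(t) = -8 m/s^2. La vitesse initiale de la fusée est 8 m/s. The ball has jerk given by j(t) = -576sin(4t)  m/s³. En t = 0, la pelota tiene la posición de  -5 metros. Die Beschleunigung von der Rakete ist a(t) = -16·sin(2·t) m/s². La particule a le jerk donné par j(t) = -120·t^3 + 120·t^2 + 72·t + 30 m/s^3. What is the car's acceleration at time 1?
We have acceleration a(t) = -8. Substituting t = 1: a(1) = -8.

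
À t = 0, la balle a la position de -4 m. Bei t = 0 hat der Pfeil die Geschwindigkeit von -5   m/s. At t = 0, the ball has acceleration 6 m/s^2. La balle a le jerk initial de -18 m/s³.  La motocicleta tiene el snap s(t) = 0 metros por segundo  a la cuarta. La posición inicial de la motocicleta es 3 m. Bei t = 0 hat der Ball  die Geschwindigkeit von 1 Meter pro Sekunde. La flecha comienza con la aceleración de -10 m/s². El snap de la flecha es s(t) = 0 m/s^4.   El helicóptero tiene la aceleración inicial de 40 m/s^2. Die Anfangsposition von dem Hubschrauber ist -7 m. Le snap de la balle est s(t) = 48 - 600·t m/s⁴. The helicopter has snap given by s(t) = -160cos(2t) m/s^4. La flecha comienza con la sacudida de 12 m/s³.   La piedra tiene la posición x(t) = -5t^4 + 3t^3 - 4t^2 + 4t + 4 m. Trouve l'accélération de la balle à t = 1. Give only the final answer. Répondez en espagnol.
La aceleración en t = 1 es a = -88.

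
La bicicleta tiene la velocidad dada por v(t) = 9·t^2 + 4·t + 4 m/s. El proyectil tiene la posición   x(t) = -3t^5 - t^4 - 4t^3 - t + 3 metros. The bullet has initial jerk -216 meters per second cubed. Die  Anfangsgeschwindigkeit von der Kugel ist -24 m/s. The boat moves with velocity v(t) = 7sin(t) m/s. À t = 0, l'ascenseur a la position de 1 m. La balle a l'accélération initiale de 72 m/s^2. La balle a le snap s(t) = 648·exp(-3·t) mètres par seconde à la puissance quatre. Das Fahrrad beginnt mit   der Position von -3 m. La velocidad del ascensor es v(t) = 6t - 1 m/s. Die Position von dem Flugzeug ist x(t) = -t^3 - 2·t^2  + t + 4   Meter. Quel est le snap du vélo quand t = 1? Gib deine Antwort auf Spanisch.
Para resolver esto, necesitamos tomar 3 derivadas de nuestra ecuación de la velocidad v(t) = 9·t^2 + 4·t + 4. Derivando la velocidad, obtenemos la aceleración: a(t) = 18·t + 4. Tomando d/dt de a(t), encontramos j(t) = 18. Derivando la sacudida, obtenemos el snap: s(t) = 0. Usando s(t) = 0 y sustituyendo t = 1, encontramos s = 0.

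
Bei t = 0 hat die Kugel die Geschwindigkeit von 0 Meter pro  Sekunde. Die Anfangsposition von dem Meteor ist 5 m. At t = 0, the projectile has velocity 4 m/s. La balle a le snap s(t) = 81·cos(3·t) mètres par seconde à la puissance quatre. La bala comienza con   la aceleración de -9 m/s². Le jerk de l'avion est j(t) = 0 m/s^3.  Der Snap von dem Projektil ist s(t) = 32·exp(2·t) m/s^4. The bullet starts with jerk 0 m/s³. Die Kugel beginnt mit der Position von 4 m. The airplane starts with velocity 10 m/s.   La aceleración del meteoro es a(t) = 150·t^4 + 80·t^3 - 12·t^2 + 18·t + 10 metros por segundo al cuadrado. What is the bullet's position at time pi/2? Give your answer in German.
Um dies zu lösen, müssen wir 4 Integrale unserer Gleichung für den Snap s(t) = 81·cos(3·t) finden. Die Stammfunktion von dem Snap, mit j(0) = 0, ergibt den Ruck: j(t) = 27·sin(3·t). Mit ∫j(t)dt und Anwendung von a(0) = -9, finden wir a(t) = -9·cos(3·t). Durch Integration von der Beschleunigung und Verwendung der Anfangsbedingung v(0) = 0, erhalten wir v(t) = -3·sin(3·t). Die Stammfunktion von der Geschwindigkeit ist die Position. Mit x(0) = 4 erhalten wir x(t) = cos(3·t) + 3. Aus der Gleichung für die Position x(t) = cos(3·t) + 3, setzen wir t = pi/2 ein und erhalten x = 3.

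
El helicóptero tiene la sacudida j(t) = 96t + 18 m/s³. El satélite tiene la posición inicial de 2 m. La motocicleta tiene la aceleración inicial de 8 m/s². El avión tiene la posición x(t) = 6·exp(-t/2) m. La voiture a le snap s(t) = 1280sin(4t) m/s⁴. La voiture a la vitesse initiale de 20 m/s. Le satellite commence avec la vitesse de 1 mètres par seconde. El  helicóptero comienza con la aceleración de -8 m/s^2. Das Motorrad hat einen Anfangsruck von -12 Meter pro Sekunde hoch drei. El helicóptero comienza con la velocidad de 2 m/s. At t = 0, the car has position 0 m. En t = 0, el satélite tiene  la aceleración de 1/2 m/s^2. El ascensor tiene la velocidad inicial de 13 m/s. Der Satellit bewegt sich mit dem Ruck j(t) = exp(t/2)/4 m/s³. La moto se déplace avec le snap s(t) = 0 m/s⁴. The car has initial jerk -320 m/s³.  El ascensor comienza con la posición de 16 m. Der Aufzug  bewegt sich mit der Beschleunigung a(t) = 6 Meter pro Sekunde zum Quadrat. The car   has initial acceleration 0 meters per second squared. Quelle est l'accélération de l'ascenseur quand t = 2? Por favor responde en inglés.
Using a(t) = 6 and substituting t = 2, we find a = 6.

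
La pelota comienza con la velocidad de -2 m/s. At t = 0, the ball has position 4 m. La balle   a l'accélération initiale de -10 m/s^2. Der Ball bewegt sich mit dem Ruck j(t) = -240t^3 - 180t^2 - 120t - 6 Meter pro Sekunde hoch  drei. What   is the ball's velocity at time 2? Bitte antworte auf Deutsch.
Um dies zu lösen, müssen wir 2 Integrale unserer Gleichung für den Ruck j(t) = -240·t^3 - 180·t^2 - 120·t - 6 finden. Durch Integration von dem Ruck und Verwendung der Anfangsbedingung a(0) = -10, erhalten wir a(t) = -60·t^4 - 60·t^3 - 60·t^2 - 6·t - 10. Mit ∫a(t)dt und Anwendung von v(0) = -2, finden wir v(t) = -12·t^5 - 15·t^4 - 20·t^3 - 3·t^2 - 10·t - 2. Mit v(t) = -12·t^5 - 15·t^4 - 20·t^3 - 3·t^2 - 10·t - 2 und Einsetzen von t = 2, finden wir v = -818.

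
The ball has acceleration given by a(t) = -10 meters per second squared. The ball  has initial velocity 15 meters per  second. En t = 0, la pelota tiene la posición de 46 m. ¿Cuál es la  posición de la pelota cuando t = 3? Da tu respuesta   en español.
Partiendo de la aceleración a(t) = -10, tomamos 2 antiderivadas. Integrando la aceleración y usando la condición inicial v(0) = 15, obtenemos v(t) = 15 - 10·t. Tomando ∫v(t)dt y aplicando x(0) = 46, encontramos x(t) = -5·t^2 + 15·t + 46. Tenemos la posición x(t) = -5·t^2 + 15·t + 46. Sustituyendo t = 3: x(3) = 46.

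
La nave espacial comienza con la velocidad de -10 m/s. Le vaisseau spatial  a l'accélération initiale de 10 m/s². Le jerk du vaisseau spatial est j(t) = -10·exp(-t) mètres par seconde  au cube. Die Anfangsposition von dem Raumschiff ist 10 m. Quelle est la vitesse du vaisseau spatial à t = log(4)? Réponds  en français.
Nous devons trouver la primitive de notre équation du jerk j(t) = -10·exp(-t) 2 fois. En intégrant le jerk et en utilisant la condition initiale a(0) = 10, nous obtenons a(t) = 10·exp(-t). En prenant ∫a(t)dt et en appliquant v(0) = -10, nous trouvons v(t) = -10·exp(-t). De l'équation de la vitesse v(t) = -10·exp(-t), nous substituons t = log(4) pour obtenir v = -5/2.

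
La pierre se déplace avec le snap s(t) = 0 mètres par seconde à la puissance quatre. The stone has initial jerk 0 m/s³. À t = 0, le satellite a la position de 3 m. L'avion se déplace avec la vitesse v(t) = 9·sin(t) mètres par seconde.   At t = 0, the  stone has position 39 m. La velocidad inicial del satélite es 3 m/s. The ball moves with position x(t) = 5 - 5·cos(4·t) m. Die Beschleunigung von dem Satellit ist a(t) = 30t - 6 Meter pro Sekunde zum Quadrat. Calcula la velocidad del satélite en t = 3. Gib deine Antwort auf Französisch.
En partant de l'accélération a(t) = 30·t - 6, nous prenons 1 intégrale. La primitive de l'accélération est la vitesse. En utilisant v(0) = 3, nous obtenons v(t) = 15·t^2 - 6·t + 3. En utilisant v(t) = 15·t^2 - 6·t + 3 et en substituant t = 3, nous trouvons v = 120.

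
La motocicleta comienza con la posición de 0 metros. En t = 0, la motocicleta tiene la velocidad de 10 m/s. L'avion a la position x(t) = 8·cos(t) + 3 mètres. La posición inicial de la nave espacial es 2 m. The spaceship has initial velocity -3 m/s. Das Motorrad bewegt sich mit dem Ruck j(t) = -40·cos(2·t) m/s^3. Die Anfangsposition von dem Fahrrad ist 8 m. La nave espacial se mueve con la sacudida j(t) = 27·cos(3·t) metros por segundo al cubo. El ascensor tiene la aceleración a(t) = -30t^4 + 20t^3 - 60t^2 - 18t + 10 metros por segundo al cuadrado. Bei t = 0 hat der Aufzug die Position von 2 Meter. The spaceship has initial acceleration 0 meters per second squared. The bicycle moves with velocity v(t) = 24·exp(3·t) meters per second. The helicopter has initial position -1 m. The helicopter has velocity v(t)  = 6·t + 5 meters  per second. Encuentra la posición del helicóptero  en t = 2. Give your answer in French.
En partant de la vitesse v(t) = 6·t + 5, nous prenons 1 intégrale. La primitive de la vitesse est la position. En utilisant x(0) = -1, nous obtenons x(t) = 3·t^2 + 5·t - 1. En utilisant x(t) = 3·t^2 + 5·t - 1 et en substituant t = 2, nous trouvons x = 21.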